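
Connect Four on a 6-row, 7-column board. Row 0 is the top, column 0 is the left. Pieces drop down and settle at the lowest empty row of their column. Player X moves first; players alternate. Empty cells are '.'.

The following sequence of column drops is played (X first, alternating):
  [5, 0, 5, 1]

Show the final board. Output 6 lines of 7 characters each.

Move 1: X drops in col 5, lands at row 5
Move 2: O drops in col 0, lands at row 5
Move 3: X drops in col 5, lands at row 4
Move 4: O drops in col 1, lands at row 5

Answer: .......
.......
.......
.......
.....X.
OO...X.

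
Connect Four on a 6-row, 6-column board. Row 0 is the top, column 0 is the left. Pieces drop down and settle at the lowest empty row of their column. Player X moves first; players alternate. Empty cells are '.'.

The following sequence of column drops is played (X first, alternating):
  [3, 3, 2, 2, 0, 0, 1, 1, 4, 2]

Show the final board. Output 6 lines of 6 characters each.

Move 1: X drops in col 3, lands at row 5
Move 2: O drops in col 3, lands at row 4
Move 3: X drops in col 2, lands at row 5
Move 4: O drops in col 2, lands at row 4
Move 5: X drops in col 0, lands at row 5
Move 6: O drops in col 0, lands at row 4
Move 7: X drops in col 1, lands at row 5
Move 8: O drops in col 1, lands at row 4
Move 9: X drops in col 4, lands at row 5
Move 10: O drops in col 2, lands at row 3

Answer: ......
......
......
..O...
OOOO..
XXXXX.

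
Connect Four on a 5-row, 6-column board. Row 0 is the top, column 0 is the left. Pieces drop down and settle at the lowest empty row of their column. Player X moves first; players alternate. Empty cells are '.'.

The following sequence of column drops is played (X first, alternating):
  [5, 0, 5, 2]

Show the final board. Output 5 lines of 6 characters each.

Move 1: X drops in col 5, lands at row 4
Move 2: O drops in col 0, lands at row 4
Move 3: X drops in col 5, lands at row 3
Move 4: O drops in col 2, lands at row 4

Answer: ......
......
......
.....X
O.O..X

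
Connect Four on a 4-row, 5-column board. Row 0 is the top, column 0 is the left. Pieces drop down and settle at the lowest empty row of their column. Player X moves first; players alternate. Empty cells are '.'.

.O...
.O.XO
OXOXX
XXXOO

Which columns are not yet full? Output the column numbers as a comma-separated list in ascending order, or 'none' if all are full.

col 0: top cell = '.' → open
col 1: top cell = 'O' → FULL
col 2: top cell = '.' → open
col 3: top cell = '.' → open
col 4: top cell = '.' → open

Answer: 0,2,3,4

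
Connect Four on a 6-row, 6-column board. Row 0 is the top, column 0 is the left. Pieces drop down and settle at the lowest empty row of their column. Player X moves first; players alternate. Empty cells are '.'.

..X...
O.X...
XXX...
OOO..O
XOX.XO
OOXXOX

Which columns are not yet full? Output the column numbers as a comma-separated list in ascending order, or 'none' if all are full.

Answer: 0,1,3,4,5

Derivation:
col 0: top cell = '.' → open
col 1: top cell = '.' → open
col 2: top cell = 'X' → FULL
col 3: top cell = '.' → open
col 4: top cell = '.' → open
col 5: top cell = '.' → open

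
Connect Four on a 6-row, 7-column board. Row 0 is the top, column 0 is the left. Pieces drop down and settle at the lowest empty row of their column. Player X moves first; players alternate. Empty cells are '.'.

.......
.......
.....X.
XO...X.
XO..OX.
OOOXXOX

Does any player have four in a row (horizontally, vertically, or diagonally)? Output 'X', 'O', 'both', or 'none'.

none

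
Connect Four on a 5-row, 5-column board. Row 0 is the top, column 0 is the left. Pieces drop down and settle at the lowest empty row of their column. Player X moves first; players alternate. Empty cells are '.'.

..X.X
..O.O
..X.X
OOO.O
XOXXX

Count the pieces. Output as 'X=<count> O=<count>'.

X=8 O=7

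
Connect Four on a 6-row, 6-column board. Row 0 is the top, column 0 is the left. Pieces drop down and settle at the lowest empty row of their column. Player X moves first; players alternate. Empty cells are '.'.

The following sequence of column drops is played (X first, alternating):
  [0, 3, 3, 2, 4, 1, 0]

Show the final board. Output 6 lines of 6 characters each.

Move 1: X drops in col 0, lands at row 5
Move 2: O drops in col 3, lands at row 5
Move 3: X drops in col 3, lands at row 4
Move 4: O drops in col 2, lands at row 5
Move 5: X drops in col 4, lands at row 5
Move 6: O drops in col 1, lands at row 5
Move 7: X drops in col 0, lands at row 4

Answer: ......
......
......
......
X..X..
XOOOX.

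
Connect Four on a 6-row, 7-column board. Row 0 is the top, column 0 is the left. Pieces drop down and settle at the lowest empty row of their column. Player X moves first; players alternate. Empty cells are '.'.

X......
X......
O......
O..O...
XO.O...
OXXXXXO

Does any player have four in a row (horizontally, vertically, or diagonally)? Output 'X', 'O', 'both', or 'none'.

X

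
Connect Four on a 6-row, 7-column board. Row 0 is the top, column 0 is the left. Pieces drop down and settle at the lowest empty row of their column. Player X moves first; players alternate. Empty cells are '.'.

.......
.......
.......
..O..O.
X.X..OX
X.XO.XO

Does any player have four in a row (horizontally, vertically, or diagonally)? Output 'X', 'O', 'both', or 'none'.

none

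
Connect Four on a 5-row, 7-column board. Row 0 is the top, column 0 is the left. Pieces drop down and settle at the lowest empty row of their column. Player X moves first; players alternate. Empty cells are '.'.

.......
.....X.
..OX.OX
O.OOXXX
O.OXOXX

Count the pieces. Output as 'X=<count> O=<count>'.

X=9 O=8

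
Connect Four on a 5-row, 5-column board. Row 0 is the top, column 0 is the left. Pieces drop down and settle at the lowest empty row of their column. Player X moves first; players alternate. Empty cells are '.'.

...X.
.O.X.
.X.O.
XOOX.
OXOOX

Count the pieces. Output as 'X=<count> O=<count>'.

X=7 O=7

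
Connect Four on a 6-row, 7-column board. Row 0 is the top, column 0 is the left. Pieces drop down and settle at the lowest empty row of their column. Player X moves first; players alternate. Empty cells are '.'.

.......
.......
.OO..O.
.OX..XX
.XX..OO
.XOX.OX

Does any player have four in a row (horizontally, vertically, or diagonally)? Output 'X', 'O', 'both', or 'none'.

none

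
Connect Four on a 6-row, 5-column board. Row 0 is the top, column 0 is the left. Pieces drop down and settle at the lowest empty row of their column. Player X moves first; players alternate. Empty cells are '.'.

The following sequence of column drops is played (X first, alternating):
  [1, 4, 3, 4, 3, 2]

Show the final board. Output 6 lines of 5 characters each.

Move 1: X drops in col 1, lands at row 5
Move 2: O drops in col 4, lands at row 5
Move 3: X drops in col 3, lands at row 5
Move 4: O drops in col 4, lands at row 4
Move 5: X drops in col 3, lands at row 4
Move 6: O drops in col 2, lands at row 5

Answer: .....
.....
.....
.....
...XO
.XOXO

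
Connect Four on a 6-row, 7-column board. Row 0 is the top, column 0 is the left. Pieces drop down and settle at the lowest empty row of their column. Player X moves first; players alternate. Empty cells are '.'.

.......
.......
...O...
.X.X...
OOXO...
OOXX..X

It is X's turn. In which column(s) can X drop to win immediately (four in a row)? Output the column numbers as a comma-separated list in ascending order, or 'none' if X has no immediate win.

col 0: drop X → no win
col 1: drop X → no win
col 2: drop X → no win
col 3: drop X → no win
col 4: drop X → no win
col 5: drop X → no win
col 6: drop X → no win

Answer: none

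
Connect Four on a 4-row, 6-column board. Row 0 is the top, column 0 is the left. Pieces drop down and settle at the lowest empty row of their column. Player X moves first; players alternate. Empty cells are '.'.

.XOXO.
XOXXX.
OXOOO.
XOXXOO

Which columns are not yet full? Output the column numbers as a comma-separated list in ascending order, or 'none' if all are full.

Answer: 0,5

Derivation:
col 0: top cell = '.' → open
col 1: top cell = 'X' → FULL
col 2: top cell = 'O' → FULL
col 3: top cell = 'X' → FULL
col 4: top cell = 'O' → FULL
col 5: top cell = '.' → open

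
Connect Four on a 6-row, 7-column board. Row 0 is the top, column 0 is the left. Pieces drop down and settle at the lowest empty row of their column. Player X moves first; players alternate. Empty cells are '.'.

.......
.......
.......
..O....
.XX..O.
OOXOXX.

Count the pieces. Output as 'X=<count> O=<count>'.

X=5 O=5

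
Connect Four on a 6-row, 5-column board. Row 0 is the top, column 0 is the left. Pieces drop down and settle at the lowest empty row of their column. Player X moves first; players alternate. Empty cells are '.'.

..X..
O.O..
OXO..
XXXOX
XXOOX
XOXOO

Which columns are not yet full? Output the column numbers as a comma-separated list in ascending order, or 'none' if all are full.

Answer: 0,1,3,4

Derivation:
col 0: top cell = '.' → open
col 1: top cell = '.' → open
col 2: top cell = 'X' → FULL
col 3: top cell = '.' → open
col 4: top cell = '.' → open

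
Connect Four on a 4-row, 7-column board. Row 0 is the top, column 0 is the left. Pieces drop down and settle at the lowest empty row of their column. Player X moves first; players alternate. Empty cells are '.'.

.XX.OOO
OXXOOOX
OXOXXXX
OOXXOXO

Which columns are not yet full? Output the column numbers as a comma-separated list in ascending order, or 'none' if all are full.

Answer: 0,3

Derivation:
col 0: top cell = '.' → open
col 1: top cell = 'X' → FULL
col 2: top cell = 'X' → FULL
col 3: top cell = '.' → open
col 4: top cell = 'O' → FULL
col 5: top cell = 'O' → FULL
col 6: top cell = 'O' → FULL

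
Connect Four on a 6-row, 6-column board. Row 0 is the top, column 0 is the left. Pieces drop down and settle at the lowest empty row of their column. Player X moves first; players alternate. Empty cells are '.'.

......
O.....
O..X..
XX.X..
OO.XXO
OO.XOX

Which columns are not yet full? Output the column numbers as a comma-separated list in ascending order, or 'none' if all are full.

Answer: 0,1,2,3,4,5

Derivation:
col 0: top cell = '.' → open
col 1: top cell = '.' → open
col 2: top cell = '.' → open
col 3: top cell = '.' → open
col 4: top cell = '.' → open
col 5: top cell = '.' → open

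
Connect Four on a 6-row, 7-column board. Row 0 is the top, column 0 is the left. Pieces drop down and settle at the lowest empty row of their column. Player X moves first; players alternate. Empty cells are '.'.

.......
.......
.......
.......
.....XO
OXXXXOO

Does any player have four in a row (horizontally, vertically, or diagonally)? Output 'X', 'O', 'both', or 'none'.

X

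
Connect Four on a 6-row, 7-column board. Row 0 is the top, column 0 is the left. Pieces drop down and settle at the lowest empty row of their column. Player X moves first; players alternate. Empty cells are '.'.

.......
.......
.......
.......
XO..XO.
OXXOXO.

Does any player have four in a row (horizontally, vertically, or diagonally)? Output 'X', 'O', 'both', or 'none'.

none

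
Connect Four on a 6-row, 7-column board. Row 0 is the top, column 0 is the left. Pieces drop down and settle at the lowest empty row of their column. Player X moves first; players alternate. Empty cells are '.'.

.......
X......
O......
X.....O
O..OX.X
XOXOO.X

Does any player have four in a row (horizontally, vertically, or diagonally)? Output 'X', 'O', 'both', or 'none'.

none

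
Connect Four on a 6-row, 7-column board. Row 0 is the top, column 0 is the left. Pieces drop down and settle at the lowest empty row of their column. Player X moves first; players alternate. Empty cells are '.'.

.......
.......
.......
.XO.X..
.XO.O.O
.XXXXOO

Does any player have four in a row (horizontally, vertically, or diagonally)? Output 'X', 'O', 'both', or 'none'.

X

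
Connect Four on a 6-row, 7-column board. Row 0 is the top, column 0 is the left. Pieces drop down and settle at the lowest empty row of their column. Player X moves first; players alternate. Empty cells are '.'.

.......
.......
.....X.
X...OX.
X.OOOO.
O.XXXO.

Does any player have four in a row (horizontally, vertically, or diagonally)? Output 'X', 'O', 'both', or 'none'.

O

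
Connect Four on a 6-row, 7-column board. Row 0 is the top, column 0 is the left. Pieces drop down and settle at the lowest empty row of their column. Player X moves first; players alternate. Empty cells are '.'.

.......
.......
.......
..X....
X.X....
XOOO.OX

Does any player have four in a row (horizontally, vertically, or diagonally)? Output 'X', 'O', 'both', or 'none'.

none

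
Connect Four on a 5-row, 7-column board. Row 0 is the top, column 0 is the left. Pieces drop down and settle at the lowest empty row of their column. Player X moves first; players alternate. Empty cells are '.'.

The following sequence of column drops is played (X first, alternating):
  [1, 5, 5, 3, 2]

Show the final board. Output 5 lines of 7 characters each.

Move 1: X drops in col 1, lands at row 4
Move 2: O drops in col 5, lands at row 4
Move 3: X drops in col 5, lands at row 3
Move 4: O drops in col 3, lands at row 4
Move 5: X drops in col 2, lands at row 4

Answer: .......
.......
.......
.....X.
.XXO.O.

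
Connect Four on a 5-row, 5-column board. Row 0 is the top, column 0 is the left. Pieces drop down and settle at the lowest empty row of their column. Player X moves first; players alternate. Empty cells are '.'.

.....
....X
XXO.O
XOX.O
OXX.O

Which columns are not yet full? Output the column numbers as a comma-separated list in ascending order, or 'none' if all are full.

Answer: 0,1,2,3,4

Derivation:
col 0: top cell = '.' → open
col 1: top cell = '.' → open
col 2: top cell = '.' → open
col 3: top cell = '.' → open
col 4: top cell = '.' → open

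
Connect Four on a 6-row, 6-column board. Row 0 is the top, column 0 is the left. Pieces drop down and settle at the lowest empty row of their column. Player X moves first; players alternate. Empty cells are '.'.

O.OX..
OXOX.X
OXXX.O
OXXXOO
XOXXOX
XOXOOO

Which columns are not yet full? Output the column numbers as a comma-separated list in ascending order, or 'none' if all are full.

col 0: top cell = 'O' → FULL
col 1: top cell = '.' → open
col 2: top cell = 'O' → FULL
col 3: top cell = 'X' → FULL
col 4: top cell = '.' → open
col 5: top cell = '.' → open

Answer: 1,4,5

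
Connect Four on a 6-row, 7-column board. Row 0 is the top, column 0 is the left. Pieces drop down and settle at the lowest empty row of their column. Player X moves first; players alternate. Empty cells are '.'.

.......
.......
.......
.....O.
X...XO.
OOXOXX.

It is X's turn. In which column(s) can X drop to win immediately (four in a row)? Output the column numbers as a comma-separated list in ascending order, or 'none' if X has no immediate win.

col 0: drop X → no win
col 1: drop X → no win
col 2: drop X → no win
col 3: drop X → no win
col 4: drop X → no win
col 5: drop X → no win
col 6: drop X → no win

Answer: none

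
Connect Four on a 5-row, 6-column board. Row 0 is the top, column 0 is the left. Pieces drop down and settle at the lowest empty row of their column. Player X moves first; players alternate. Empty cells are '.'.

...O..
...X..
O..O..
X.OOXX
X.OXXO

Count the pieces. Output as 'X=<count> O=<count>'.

X=7 O=7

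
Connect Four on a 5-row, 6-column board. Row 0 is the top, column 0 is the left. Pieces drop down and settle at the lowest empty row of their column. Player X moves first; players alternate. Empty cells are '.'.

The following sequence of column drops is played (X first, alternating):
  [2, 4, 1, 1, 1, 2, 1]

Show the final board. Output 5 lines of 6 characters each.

Move 1: X drops in col 2, lands at row 4
Move 2: O drops in col 4, lands at row 4
Move 3: X drops in col 1, lands at row 4
Move 4: O drops in col 1, lands at row 3
Move 5: X drops in col 1, lands at row 2
Move 6: O drops in col 2, lands at row 3
Move 7: X drops in col 1, lands at row 1

Answer: ......
.X....
.X....
.OO...
.XX.O.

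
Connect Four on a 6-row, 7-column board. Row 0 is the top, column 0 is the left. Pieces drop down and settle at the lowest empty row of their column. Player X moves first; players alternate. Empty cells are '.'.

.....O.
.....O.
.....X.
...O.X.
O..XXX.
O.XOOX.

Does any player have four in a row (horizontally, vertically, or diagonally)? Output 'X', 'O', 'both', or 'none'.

X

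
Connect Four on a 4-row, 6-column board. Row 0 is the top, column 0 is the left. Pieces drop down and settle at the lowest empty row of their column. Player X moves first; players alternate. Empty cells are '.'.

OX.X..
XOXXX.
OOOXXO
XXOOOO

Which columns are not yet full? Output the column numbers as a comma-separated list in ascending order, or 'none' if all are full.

Answer: 2,4,5

Derivation:
col 0: top cell = 'O' → FULL
col 1: top cell = 'X' → FULL
col 2: top cell = '.' → open
col 3: top cell = 'X' → FULL
col 4: top cell = '.' → open
col 5: top cell = '.' → open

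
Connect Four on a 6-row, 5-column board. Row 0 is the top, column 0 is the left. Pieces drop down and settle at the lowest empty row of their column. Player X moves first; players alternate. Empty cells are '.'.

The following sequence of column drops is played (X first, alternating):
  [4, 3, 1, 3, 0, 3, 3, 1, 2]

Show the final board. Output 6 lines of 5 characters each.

Move 1: X drops in col 4, lands at row 5
Move 2: O drops in col 3, lands at row 5
Move 3: X drops in col 1, lands at row 5
Move 4: O drops in col 3, lands at row 4
Move 5: X drops in col 0, lands at row 5
Move 6: O drops in col 3, lands at row 3
Move 7: X drops in col 3, lands at row 2
Move 8: O drops in col 1, lands at row 4
Move 9: X drops in col 2, lands at row 5

Answer: .....
.....
...X.
...O.
.O.O.
XXXOX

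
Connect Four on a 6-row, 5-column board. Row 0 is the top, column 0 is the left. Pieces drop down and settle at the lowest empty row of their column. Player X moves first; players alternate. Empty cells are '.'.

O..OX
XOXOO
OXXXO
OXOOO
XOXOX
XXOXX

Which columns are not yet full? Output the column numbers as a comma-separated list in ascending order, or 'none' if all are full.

Answer: 1,2

Derivation:
col 0: top cell = 'O' → FULL
col 1: top cell = '.' → open
col 2: top cell = '.' → open
col 3: top cell = 'O' → FULL
col 4: top cell = 'X' → FULL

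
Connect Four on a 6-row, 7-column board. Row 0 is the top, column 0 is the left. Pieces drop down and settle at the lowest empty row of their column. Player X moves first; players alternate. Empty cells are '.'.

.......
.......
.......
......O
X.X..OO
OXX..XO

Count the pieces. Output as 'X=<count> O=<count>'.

X=5 O=5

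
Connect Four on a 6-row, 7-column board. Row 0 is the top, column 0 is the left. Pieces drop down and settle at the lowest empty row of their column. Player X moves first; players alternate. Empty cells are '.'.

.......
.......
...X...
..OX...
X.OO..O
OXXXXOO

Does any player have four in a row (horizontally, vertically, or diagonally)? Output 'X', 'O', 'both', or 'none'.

X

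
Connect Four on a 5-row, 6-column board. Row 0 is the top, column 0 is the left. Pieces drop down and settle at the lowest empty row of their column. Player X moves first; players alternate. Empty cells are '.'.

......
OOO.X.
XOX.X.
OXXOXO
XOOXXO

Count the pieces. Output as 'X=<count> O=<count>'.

X=10 O=10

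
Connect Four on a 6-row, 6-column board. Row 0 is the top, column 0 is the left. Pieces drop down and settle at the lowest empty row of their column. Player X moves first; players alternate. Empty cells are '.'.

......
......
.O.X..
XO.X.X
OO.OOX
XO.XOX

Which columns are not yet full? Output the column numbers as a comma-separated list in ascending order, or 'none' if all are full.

col 0: top cell = '.' → open
col 1: top cell = '.' → open
col 2: top cell = '.' → open
col 3: top cell = '.' → open
col 4: top cell = '.' → open
col 5: top cell = '.' → open

Answer: 0,1,2,3,4,5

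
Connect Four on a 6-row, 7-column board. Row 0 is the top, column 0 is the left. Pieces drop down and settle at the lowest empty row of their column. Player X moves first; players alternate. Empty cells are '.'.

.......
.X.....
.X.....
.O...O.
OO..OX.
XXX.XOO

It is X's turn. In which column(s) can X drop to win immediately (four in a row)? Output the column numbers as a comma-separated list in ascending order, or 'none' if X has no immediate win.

Answer: 3

Derivation:
col 0: drop X → no win
col 1: drop X → no win
col 2: drop X → no win
col 3: drop X → WIN!
col 4: drop X → no win
col 5: drop X → no win
col 6: drop X → no win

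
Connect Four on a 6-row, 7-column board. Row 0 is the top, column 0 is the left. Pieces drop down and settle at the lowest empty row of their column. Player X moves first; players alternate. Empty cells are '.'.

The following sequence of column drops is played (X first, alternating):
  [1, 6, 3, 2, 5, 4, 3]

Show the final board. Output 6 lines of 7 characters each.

Answer: .......
.......
.......
.......
...X...
.XOXOXO

Derivation:
Move 1: X drops in col 1, lands at row 5
Move 2: O drops in col 6, lands at row 5
Move 3: X drops in col 3, lands at row 5
Move 4: O drops in col 2, lands at row 5
Move 5: X drops in col 5, lands at row 5
Move 6: O drops in col 4, lands at row 5
Move 7: X drops in col 3, lands at row 4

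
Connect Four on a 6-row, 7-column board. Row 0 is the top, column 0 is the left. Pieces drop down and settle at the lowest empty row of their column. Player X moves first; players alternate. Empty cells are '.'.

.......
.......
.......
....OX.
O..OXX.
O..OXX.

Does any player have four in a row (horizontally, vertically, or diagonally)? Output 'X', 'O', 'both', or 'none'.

none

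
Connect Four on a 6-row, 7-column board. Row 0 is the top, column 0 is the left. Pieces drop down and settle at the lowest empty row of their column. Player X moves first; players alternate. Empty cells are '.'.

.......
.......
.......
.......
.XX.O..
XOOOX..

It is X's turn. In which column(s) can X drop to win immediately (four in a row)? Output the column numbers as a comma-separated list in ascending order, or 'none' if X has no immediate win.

col 0: drop X → no win
col 1: drop X → no win
col 2: drop X → no win
col 3: drop X → no win
col 4: drop X → no win
col 5: drop X → no win
col 6: drop X → no win

Answer: none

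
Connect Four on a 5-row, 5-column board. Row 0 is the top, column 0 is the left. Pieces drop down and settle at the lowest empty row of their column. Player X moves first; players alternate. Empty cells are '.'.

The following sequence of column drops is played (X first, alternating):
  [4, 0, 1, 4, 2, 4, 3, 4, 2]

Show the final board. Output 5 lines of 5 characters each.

Move 1: X drops in col 4, lands at row 4
Move 2: O drops in col 0, lands at row 4
Move 3: X drops in col 1, lands at row 4
Move 4: O drops in col 4, lands at row 3
Move 5: X drops in col 2, lands at row 4
Move 6: O drops in col 4, lands at row 2
Move 7: X drops in col 3, lands at row 4
Move 8: O drops in col 4, lands at row 1
Move 9: X drops in col 2, lands at row 3

Answer: .....
....O
....O
..X.O
OXXXX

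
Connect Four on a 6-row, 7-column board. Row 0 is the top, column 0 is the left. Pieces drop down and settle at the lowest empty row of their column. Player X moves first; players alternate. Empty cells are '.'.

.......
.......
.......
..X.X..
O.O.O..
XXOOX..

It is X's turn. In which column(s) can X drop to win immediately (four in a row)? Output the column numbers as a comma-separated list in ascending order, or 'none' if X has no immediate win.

col 0: drop X → no win
col 1: drop X → no win
col 2: drop X → no win
col 3: drop X → no win
col 4: drop X → no win
col 5: drop X → no win
col 6: drop X → no win

Answer: none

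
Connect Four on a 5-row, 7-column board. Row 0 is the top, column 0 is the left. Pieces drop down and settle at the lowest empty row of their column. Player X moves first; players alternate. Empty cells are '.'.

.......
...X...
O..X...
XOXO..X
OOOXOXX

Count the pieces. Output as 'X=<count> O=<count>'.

X=8 O=7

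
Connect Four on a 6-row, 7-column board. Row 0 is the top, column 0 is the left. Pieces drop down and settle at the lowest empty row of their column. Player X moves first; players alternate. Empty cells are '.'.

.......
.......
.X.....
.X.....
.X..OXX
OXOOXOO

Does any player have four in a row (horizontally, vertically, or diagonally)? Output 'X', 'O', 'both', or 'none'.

X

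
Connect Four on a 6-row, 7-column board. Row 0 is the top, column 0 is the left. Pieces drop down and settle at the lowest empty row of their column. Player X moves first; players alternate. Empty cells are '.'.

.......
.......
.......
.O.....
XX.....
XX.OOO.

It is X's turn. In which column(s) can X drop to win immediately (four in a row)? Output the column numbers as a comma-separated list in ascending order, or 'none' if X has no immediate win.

Answer: none

Derivation:
col 0: drop X → no win
col 1: drop X → no win
col 2: drop X → no win
col 3: drop X → no win
col 4: drop X → no win
col 5: drop X → no win
col 6: drop X → no win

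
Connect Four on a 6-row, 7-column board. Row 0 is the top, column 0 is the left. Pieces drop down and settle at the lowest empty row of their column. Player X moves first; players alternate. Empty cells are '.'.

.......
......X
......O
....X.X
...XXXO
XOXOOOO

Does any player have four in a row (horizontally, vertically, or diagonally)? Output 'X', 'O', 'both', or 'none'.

O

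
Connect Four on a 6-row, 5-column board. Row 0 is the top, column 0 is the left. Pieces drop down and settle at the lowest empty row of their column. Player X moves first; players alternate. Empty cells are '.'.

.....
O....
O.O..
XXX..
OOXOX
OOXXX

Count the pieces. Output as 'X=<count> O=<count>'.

X=8 O=8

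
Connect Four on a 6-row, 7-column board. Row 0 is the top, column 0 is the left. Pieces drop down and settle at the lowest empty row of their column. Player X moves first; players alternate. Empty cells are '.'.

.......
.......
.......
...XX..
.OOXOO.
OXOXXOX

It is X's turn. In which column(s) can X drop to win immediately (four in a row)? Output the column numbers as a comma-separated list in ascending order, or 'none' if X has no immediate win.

col 0: drop X → no win
col 1: drop X → no win
col 2: drop X → no win
col 3: drop X → WIN!
col 4: drop X → no win
col 5: drop X → no win
col 6: drop X → no win

Answer: 3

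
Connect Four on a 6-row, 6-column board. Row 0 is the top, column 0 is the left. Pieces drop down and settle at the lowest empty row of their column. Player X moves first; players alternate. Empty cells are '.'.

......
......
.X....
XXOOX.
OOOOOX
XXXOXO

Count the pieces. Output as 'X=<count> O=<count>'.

X=9 O=9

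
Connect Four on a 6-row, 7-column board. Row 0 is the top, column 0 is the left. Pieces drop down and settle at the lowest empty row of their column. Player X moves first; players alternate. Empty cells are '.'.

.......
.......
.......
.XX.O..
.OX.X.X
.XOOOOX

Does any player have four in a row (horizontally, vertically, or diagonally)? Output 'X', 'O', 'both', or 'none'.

O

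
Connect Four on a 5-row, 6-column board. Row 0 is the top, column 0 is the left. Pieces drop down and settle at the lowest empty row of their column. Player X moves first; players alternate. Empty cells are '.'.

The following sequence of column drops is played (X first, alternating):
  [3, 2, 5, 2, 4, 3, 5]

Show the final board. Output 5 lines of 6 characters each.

Move 1: X drops in col 3, lands at row 4
Move 2: O drops in col 2, lands at row 4
Move 3: X drops in col 5, lands at row 4
Move 4: O drops in col 2, lands at row 3
Move 5: X drops in col 4, lands at row 4
Move 6: O drops in col 3, lands at row 3
Move 7: X drops in col 5, lands at row 3

Answer: ......
......
......
..OO.X
..OXXX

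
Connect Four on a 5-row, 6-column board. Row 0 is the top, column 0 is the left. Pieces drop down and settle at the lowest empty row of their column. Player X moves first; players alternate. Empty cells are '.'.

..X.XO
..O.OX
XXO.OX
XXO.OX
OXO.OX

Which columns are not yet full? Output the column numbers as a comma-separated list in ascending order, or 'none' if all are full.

Answer: 0,1,3

Derivation:
col 0: top cell = '.' → open
col 1: top cell = '.' → open
col 2: top cell = 'X' → FULL
col 3: top cell = '.' → open
col 4: top cell = 'X' → FULL
col 5: top cell = 'O' → FULL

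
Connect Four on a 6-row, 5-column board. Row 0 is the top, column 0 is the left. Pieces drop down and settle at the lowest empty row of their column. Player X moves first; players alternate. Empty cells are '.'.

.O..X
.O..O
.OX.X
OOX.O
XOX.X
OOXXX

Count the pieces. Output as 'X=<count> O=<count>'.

X=10 O=10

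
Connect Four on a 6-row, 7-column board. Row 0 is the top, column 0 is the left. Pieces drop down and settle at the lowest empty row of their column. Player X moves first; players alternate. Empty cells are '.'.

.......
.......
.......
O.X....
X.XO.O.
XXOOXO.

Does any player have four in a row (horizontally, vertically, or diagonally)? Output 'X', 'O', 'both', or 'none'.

none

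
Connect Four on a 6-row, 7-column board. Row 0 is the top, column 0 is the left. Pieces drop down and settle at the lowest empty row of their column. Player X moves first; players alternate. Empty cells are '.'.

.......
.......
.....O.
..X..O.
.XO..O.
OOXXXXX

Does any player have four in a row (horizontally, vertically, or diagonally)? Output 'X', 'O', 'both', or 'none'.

X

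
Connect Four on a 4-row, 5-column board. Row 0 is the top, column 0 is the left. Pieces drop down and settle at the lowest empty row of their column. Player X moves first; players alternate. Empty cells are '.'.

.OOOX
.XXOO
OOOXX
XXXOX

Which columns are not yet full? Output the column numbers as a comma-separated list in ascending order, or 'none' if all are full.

Answer: 0

Derivation:
col 0: top cell = '.' → open
col 1: top cell = 'O' → FULL
col 2: top cell = 'O' → FULL
col 3: top cell = 'O' → FULL
col 4: top cell = 'X' → FULL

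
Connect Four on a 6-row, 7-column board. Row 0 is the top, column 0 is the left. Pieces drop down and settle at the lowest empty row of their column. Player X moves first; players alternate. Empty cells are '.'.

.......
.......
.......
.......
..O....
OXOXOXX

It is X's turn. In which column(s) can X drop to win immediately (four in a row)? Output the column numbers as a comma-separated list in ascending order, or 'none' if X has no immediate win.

Answer: none

Derivation:
col 0: drop X → no win
col 1: drop X → no win
col 2: drop X → no win
col 3: drop X → no win
col 4: drop X → no win
col 5: drop X → no win
col 6: drop X → no win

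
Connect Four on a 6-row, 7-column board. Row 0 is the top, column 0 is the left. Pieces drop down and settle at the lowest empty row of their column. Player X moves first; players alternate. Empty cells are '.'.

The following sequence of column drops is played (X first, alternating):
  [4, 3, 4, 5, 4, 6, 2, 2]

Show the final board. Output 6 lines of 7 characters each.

Move 1: X drops in col 4, lands at row 5
Move 2: O drops in col 3, lands at row 5
Move 3: X drops in col 4, lands at row 4
Move 4: O drops in col 5, lands at row 5
Move 5: X drops in col 4, lands at row 3
Move 6: O drops in col 6, lands at row 5
Move 7: X drops in col 2, lands at row 5
Move 8: O drops in col 2, lands at row 4

Answer: .......
.......
.......
....X..
..O.X..
..XOXOO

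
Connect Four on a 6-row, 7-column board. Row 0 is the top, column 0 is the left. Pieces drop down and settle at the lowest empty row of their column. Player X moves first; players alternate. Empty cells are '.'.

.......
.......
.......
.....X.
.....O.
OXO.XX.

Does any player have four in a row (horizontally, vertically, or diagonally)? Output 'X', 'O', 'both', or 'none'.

none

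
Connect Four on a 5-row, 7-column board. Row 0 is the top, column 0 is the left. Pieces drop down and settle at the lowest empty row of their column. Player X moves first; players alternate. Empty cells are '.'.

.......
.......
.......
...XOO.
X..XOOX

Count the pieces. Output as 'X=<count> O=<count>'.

X=4 O=4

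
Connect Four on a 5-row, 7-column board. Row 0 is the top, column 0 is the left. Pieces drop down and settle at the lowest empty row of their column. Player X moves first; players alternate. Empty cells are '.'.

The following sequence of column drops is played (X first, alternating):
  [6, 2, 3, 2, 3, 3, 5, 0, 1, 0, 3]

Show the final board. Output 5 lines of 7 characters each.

Answer: .......
...X...
...O...
O.OX...
OXOX.XX

Derivation:
Move 1: X drops in col 6, lands at row 4
Move 2: O drops in col 2, lands at row 4
Move 3: X drops in col 3, lands at row 4
Move 4: O drops in col 2, lands at row 3
Move 5: X drops in col 3, lands at row 3
Move 6: O drops in col 3, lands at row 2
Move 7: X drops in col 5, lands at row 4
Move 8: O drops in col 0, lands at row 4
Move 9: X drops in col 1, lands at row 4
Move 10: O drops in col 0, lands at row 3
Move 11: X drops in col 3, lands at row 1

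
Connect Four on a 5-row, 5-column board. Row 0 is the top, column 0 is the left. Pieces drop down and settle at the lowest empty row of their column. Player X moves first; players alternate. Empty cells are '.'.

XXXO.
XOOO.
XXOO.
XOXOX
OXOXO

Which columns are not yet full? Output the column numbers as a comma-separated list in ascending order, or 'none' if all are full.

Answer: 4

Derivation:
col 0: top cell = 'X' → FULL
col 1: top cell = 'X' → FULL
col 2: top cell = 'X' → FULL
col 3: top cell = 'O' → FULL
col 4: top cell = '.' → open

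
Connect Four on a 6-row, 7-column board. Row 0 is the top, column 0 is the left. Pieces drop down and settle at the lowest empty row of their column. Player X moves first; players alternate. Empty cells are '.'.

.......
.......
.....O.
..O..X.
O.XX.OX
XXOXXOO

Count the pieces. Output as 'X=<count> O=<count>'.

X=8 O=7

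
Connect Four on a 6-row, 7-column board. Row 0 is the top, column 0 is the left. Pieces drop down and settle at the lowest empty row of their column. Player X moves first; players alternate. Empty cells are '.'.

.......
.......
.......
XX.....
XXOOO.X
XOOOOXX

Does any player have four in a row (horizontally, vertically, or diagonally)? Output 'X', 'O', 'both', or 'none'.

O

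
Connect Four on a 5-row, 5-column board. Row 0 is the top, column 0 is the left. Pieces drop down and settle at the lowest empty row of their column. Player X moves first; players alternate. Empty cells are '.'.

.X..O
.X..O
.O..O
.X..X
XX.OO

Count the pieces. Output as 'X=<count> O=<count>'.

X=6 O=6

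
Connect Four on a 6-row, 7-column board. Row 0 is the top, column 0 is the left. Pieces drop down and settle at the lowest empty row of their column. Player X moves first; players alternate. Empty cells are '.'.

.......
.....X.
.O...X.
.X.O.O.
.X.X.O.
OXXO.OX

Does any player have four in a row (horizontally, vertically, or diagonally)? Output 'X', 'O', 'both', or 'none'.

none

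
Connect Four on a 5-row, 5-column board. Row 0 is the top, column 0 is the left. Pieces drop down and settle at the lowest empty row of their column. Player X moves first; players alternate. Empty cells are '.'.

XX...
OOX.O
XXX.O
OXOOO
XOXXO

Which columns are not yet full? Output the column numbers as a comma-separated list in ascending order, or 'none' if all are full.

Answer: 2,3,4

Derivation:
col 0: top cell = 'X' → FULL
col 1: top cell = 'X' → FULL
col 2: top cell = '.' → open
col 3: top cell = '.' → open
col 4: top cell = '.' → open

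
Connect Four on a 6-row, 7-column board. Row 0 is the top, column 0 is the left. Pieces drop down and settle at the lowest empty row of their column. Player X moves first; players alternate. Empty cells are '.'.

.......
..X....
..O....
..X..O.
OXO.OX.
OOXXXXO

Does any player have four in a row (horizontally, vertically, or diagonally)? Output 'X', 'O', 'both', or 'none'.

X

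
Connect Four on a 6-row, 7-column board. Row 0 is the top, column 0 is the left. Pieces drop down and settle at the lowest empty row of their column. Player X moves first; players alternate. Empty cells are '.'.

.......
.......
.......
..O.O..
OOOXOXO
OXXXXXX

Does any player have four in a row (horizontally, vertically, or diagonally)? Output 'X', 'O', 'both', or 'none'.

X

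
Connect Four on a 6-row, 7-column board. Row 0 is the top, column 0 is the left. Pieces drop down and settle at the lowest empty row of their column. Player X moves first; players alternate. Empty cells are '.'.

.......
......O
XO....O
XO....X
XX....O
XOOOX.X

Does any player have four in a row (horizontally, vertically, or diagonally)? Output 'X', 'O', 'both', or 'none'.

X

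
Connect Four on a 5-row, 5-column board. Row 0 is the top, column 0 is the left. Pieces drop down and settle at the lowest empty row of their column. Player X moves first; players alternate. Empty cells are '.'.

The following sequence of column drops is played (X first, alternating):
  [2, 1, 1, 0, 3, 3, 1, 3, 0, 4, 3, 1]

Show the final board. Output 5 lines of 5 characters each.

Answer: .....
.O.X.
.X.O.
XX.O.
OOXXO

Derivation:
Move 1: X drops in col 2, lands at row 4
Move 2: O drops in col 1, lands at row 4
Move 3: X drops in col 1, lands at row 3
Move 4: O drops in col 0, lands at row 4
Move 5: X drops in col 3, lands at row 4
Move 6: O drops in col 3, lands at row 3
Move 7: X drops in col 1, lands at row 2
Move 8: O drops in col 3, lands at row 2
Move 9: X drops in col 0, lands at row 3
Move 10: O drops in col 4, lands at row 4
Move 11: X drops in col 3, lands at row 1
Move 12: O drops in col 1, lands at row 1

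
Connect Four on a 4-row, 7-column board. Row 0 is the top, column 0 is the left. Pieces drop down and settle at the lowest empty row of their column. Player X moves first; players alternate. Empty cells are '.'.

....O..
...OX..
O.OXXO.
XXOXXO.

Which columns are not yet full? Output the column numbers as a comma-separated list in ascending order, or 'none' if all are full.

col 0: top cell = '.' → open
col 1: top cell = '.' → open
col 2: top cell = '.' → open
col 3: top cell = '.' → open
col 4: top cell = 'O' → FULL
col 5: top cell = '.' → open
col 6: top cell = '.' → open

Answer: 0,1,2,3,5,6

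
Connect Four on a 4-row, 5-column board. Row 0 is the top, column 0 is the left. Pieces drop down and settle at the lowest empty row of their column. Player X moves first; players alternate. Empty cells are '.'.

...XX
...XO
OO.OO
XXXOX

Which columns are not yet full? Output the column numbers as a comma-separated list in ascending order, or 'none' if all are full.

Answer: 0,1,2

Derivation:
col 0: top cell = '.' → open
col 1: top cell = '.' → open
col 2: top cell = '.' → open
col 3: top cell = 'X' → FULL
col 4: top cell = 'X' → FULL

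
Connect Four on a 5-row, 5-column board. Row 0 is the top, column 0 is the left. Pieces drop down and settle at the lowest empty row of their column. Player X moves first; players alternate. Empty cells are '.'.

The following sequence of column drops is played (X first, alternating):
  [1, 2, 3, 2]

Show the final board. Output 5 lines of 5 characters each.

Move 1: X drops in col 1, lands at row 4
Move 2: O drops in col 2, lands at row 4
Move 3: X drops in col 3, lands at row 4
Move 4: O drops in col 2, lands at row 3

Answer: .....
.....
.....
..O..
.XOX.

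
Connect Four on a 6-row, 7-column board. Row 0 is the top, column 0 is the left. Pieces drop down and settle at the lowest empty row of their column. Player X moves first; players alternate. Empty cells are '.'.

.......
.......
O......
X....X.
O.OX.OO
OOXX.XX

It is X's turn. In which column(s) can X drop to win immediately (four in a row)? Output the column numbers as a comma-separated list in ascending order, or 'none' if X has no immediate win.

col 0: drop X → no win
col 1: drop X → no win
col 2: drop X → no win
col 3: drop X → no win
col 4: drop X → WIN!
col 5: drop X → no win
col 6: drop X → no win

Answer: 4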